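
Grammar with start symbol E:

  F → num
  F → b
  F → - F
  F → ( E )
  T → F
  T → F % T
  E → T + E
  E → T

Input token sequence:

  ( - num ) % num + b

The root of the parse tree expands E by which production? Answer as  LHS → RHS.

E → T + E

[E [T [F ( [E [T [F - [F num]]]] )] % [T [F num]]] + [E [T [F b]]]]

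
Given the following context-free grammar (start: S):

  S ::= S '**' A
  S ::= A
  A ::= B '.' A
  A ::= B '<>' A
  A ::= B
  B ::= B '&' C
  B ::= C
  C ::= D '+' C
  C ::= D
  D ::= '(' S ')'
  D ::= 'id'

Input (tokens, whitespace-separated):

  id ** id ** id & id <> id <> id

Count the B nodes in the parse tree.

[S [S [S [A [B [C [D id]]]]] ** [A [B [C [D id]]]]] ** [A [B [B [C [D id]]] & [C [D id]]] <> [A [B [C [D id]]] <> [A [B [C [D id]]]]]]]

6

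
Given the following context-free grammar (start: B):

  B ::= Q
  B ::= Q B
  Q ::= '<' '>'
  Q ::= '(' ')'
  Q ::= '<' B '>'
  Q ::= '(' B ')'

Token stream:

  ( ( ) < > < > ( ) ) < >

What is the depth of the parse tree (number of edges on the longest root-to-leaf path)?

7

[B [Q ( [B [Q ( )] [B [Q < >] [B [Q < >] [B [Q ( )]]]]] )] [B [Q < >]]]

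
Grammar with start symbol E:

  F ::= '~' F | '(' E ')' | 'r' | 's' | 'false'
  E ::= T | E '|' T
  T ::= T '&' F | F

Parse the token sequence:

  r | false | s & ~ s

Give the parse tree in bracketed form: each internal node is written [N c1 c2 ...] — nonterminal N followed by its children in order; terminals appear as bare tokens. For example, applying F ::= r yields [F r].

E
E | T
E | T | T
T | T | T
F | T | T
r | T | T
r | F | T
r | false | T
r | false | T & F
r | false | F & F
r | false | s & F
r | false | s & ~ F
r | false | s & ~ s

[E [E [E [T [F r]]] | [T [F false]]] | [T [T [F s]] & [F ~ [F s]]]]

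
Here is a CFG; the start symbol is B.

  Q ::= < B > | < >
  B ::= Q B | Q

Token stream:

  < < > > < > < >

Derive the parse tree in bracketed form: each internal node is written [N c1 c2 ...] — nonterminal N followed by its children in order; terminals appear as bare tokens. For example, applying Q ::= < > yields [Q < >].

[B [Q < [B [Q < >]] >] [B [Q < >] [B [Q < >]]]]

B
Q B
< B > B
< Q > B
< < > > B
< < > > Q B
< < > > < > B
< < > > < > Q
< < > > < > < >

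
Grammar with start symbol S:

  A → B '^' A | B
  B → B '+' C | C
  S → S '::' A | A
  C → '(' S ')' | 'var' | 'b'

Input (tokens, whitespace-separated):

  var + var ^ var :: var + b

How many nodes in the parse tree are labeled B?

[S [S [A [B [B [C var]] + [C var]] ^ [A [B [C var]]]]] :: [A [B [B [C var]] + [C b]]]]

5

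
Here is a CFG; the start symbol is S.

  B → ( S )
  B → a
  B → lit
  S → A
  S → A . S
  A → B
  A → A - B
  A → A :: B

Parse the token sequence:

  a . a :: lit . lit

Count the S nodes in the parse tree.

[S [A [B a]] . [S [A [A [B a]] :: [B lit]] . [S [A [B lit]]]]]

3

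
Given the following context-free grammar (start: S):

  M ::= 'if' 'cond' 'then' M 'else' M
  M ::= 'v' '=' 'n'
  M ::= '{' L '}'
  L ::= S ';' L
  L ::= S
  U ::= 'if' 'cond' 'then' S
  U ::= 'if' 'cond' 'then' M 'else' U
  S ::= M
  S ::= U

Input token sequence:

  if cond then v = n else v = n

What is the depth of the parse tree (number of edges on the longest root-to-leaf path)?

[S [M if cond then [M v = n] else [M v = n]]]

3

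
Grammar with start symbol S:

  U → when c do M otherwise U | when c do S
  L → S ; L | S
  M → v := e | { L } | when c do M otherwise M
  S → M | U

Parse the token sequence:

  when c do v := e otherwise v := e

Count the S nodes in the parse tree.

1

[S [M when c do [M v := e] otherwise [M v := e]]]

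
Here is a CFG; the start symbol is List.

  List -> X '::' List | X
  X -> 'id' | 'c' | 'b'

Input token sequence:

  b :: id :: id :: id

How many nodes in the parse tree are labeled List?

4

[List [X b] :: [List [X id] :: [List [X id] :: [List [X id]]]]]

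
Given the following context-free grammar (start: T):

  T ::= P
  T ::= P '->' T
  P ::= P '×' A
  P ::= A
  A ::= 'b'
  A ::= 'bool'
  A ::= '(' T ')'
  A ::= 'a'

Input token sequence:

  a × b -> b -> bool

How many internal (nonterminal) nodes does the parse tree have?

[T [P [P [A a]] × [A b]] -> [T [P [A b]] -> [T [P [A bool]]]]]

11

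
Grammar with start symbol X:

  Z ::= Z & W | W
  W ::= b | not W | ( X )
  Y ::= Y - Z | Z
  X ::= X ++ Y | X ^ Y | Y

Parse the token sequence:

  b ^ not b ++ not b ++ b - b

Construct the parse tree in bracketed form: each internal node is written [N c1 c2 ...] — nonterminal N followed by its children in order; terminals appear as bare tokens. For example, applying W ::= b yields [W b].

[X [X [X [X [Y [Z [W b]]]] ^ [Y [Z [W not [W b]]]]] ++ [Y [Z [W not [W b]]]]] ++ [Y [Y [Z [W b]]] - [Z [W b]]]]

X
X ++ Y
X ++ Y ++ Y
X ^ Y ++ Y ++ Y
Y ^ Y ++ Y ++ Y
Z ^ Y ++ Y ++ Y
W ^ Y ++ Y ++ Y
b ^ Y ++ Y ++ Y
b ^ Z ++ Y ++ Y
b ^ W ++ Y ++ Y
b ^ not W ++ Y ++ Y
b ^ not b ++ Y ++ Y
b ^ not b ++ Z ++ Y
b ^ not b ++ W ++ Y
b ^ not b ++ not W ++ Y
b ^ not b ++ not b ++ Y
b ^ not b ++ not b ++ Y - Z
b ^ not b ++ not b ++ Z - Z
b ^ not b ++ not b ++ W - Z
b ^ not b ++ not b ++ b - Z
b ^ not b ++ not b ++ b - W
b ^ not b ++ not b ++ b - b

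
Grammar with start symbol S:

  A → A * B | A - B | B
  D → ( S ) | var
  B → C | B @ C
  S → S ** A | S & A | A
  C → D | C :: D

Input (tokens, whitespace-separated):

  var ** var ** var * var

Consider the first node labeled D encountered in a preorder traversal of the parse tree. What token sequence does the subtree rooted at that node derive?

[S [S [S [A [B [C [D var]]]]] ** [A [B [C [D var]]]]] ** [A [A [B [C [D var]]]] * [B [C [D var]]]]]

var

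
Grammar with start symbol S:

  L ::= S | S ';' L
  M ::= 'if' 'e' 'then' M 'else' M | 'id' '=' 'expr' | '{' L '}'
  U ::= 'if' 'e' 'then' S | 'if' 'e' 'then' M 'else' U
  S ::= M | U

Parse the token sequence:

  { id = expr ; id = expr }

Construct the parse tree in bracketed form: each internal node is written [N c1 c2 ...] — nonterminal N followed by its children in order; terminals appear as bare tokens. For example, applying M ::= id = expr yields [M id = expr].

[S [M { [L [S [M id = expr]] ; [L [S [M id = expr]]]] }]]

S
M
{ L }
{ S ; L }
{ M ; L }
{ id = expr ; L }
{ id = expr ; S }
{ id = expr ; M }
{ id = expr ; id = expr }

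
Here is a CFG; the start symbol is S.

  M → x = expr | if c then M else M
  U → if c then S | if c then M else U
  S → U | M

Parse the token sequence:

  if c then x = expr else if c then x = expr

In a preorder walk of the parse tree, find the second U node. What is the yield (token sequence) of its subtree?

if c then x = expr

[S [U if c then [M x = expr] else [U if c then [S [M x = expr]]]]]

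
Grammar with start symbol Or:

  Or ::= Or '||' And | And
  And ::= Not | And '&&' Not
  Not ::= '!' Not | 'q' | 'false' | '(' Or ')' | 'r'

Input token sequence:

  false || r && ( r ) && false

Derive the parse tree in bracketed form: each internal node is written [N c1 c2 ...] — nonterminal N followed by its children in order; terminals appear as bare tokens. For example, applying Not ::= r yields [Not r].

Or
Or || And
And || And
Not || And
false || And
false || And && Not
false || And && Not && Not
false || Not && Not && Not
false || r && Not && Not
false || r && ( Or ) && Not
false || r && ( And ) && Not
false || r && ( Not ) && Not
false || r && ( r ) && Not
false || r && ( r ) && false

[Or [Or [And [Not false]]] || [And [And [And [Not r]] && [Not ( [Or [And [Not r]]] )]] && [Not false]]]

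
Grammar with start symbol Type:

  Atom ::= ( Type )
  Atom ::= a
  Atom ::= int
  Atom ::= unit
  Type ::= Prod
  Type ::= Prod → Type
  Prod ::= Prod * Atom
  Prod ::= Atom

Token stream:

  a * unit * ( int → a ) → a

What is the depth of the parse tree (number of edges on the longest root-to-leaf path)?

[Type [Prod [Prod [Prod [Atom a]] * [Atom unit]] * [Atom ( [Type [Prod [Atom int]] → [Type [Prod [Atom a]]]] )]] → [Type [Prod [Atom a]]]]

7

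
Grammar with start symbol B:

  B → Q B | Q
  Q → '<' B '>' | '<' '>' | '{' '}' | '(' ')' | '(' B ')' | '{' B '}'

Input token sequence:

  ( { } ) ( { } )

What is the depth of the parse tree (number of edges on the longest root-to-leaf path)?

[B [Q ( [B [Q { }]] )] [B [Q ( [B [Q { }]] )]]]

5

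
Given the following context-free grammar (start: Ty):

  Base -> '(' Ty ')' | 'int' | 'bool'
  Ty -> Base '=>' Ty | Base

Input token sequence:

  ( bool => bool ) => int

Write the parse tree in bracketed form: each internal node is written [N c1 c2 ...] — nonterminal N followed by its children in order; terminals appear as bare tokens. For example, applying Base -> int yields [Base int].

[Ty [Base ( [Ty [Base bool] => [Ty [Base bool]]] )] => [Ty [Base int]]]

Ty
Base => Ty
( Ty ) => Ty
( Base => Ty ) => Ty
( bool => Ty ) => Ty
( bool => Base ) => Ty
( bool => bool ) => Ty
( bool => bool ) => Base
( bool => bool ) => int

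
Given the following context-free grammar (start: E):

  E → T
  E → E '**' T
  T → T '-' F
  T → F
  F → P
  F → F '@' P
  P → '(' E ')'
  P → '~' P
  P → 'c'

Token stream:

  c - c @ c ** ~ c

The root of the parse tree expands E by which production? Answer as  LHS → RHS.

[E [E [T [T [F [P c]]] - [F [F [P c]] @ [P c]]]] ** [T [F [P ~ [P c]]]]]

E → E '**' T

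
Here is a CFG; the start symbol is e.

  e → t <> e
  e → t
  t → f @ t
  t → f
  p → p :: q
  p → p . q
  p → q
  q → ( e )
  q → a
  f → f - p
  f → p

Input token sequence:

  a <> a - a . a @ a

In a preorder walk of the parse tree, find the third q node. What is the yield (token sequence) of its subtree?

a

[e [t [f [p [q a]]]] <> [e [t [f [f [p [q a]]] - [p [p [q a]] . [q a]]] @ [t [f [p [q a]]]]]]]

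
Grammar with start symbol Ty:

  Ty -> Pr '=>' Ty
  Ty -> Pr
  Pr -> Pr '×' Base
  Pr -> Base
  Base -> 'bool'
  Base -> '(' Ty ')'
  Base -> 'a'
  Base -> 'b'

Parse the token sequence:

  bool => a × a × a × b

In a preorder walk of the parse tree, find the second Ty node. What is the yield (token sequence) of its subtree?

[Ty [Pr [Base bool]] => [Ty [Pr [Pr [Pr [Pr [Base a]] × [Base a]] × [Base a]] × [Base b]]]]

a × a × a × b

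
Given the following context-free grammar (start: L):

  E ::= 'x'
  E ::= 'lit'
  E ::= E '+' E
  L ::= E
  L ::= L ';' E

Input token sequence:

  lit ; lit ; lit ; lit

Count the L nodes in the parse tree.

[L [L [L [L [E lit]] ; [E lit]] ; [E lit]] ; [E lit]]

4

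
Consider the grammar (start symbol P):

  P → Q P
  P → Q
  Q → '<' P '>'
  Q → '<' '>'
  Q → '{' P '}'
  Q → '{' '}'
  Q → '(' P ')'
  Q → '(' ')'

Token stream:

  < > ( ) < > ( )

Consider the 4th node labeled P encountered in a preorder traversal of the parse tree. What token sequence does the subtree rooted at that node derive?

[P [Q < >] [P [Q ( )] [P [Q < >] [P [Q ( )]]]]]

( )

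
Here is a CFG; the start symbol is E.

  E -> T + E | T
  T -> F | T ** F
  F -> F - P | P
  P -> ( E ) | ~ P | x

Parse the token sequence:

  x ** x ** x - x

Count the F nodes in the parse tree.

4

[E [T [T [T [F [P x]]] ** [F [P x]]] ** [F [F [P x]] - [P x]]]]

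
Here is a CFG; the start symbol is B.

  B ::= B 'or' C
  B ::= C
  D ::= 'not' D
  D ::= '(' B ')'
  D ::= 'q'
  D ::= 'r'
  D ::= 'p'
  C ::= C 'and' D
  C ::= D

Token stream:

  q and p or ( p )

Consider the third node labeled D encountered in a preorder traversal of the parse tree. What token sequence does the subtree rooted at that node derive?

[B [B [C [C [D q]] and [D p]]] or [C [D ( [B [C [D p]]] )]]]

( p )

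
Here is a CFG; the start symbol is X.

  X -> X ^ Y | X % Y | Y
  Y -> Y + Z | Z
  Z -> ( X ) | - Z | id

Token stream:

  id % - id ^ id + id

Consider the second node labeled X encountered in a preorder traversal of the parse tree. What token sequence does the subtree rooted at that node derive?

id % - id

[X [X [X [Y [Z id]]] % [Y [Z - [Z id]]]] ^ [Y [Y [Z id]] + [Z id]]]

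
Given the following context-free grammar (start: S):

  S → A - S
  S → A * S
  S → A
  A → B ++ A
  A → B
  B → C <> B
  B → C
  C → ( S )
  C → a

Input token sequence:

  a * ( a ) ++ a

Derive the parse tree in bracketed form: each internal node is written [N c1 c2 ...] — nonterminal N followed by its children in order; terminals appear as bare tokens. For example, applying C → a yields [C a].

S
A * S
B * S
C * S
a * S
a * A
a * B ++ A
a * C ++ A
a * ( S ) ++ A
a * ( A ) ++ A
a * ( B ) ++ A
a * ( C ) ++ A
a * ( a ) ++ A
a * ( a ) ++ B
a * ( a ) ++ C
a * ( a ) ++ a

[S [A [B [C a]]] * [S [A [B [C ( [S [A [B [C a]]]] )]] ++ [A [B [C a]]]]]]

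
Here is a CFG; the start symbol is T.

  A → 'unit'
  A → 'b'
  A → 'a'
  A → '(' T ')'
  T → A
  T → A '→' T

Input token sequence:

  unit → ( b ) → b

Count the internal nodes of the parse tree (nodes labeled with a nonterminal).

8

[T [A unit] → [T [A ( [T [A b]] )] → [T [A b]]]]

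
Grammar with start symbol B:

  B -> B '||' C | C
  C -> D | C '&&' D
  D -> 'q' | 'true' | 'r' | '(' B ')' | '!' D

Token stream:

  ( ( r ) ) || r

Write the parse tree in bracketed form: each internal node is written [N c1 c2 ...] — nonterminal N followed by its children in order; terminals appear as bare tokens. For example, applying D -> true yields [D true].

B
B || C
C || C
D || C
( B ) || C
( C ) || C
( D ) || C
( ( B ) ) || C
( ( C ) ) || C
( ( D ) ) || C
( ( r ) ) || C
( ( r ) ) || D
( ( r ) ) || r

[B [B [C [D ( [B [C [D ( [B [C [D r]]] )]]] )]]] || [C [D r]]]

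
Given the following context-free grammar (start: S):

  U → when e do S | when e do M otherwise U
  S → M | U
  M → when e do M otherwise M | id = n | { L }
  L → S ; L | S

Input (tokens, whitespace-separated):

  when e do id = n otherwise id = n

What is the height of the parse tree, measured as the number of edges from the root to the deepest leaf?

[S [M when e do [M id = n] otherwise [M id = n]]]

3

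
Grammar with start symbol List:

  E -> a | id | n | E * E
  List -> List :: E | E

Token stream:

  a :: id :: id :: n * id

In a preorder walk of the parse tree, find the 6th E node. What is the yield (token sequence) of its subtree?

[List [List [List [List [E a]] :: [E id]] :: [E id]] :: [E [E n] * [E id]]]

id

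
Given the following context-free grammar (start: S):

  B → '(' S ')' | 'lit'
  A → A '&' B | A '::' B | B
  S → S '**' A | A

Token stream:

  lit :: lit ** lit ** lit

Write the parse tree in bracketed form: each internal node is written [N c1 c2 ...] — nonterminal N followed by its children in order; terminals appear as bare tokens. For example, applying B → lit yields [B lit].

[S [S [S [A [A [B lit]] :: [B lit]]] ** [A [B lit]]] ** [A [B lit]]]

S
S ** A
S ** A ** A
A ** A ** A
A :: B ** A ** A
B :: B ** A ** A
lit :: B ** A ** A
lit :: lit ** A ** A
lit :: lit ** B ** A
lit :: lit ** lit ** A
lit :: lit ** lit ** B
lit :: lit ** lit ** lit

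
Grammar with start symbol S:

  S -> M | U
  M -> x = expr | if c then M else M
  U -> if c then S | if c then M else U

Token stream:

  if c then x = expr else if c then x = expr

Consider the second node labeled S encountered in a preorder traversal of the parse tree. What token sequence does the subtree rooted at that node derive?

[S [U if c then [M x = expr] else [U if c then [S [M x = expr]]]]]

x = expr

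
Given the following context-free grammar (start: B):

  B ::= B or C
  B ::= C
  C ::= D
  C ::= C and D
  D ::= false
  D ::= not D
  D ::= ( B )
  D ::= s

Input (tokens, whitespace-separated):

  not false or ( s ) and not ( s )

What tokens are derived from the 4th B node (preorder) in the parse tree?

s

[B [B [C [D not [D false]]]] or [C [C [D ( [B [C [D s]]] )]] and [D not [D ( [B [C [D s]]] )]]]]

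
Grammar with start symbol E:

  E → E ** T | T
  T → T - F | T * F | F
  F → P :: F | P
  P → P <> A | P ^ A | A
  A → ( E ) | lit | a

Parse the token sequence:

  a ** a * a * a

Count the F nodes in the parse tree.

[E [E [T [F [P [A a]]]]] ** [T [T [T [F [P [A a]]]] * [F [P [A a]]]] * [F [P [A a]]]]]

4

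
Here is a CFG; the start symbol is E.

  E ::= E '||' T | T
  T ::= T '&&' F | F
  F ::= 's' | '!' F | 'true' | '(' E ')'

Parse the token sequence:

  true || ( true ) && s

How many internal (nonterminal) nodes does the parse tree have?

[E [E [T [F true]]] || [T [T [F ( [E [T [F true]]] )]] && [F s]]]

11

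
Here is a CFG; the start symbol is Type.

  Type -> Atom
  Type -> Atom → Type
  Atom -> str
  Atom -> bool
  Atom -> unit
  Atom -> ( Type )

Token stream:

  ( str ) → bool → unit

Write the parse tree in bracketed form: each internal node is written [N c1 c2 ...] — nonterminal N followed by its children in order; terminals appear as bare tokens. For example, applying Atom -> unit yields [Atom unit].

Type
Atom → Type
( Type ) → Type
( Atom ) → Type
( str ) → Type
( str ) → Atom → Type
( str ) → bool → Type
( str ) → bool → Atom
( str ) → bool → unit

[Type [Atom ( [Type [Atom str]] )] → [Type [Atom bool] → [Type [Atom unit]]]]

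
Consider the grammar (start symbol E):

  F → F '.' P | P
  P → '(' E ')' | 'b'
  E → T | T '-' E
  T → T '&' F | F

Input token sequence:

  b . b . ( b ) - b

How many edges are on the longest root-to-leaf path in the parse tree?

[E [T [F [F [F [P b]] . [P b]] . [P ( [E [T [F [P b]]]] )]]] - [E [T [F [P b]]]]]

8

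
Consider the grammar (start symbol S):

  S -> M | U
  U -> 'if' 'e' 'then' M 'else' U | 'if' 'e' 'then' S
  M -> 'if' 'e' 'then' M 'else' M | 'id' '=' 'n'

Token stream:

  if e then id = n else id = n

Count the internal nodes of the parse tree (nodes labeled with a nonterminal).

4

[S [M if e then [M id = n] else [M id = n]]]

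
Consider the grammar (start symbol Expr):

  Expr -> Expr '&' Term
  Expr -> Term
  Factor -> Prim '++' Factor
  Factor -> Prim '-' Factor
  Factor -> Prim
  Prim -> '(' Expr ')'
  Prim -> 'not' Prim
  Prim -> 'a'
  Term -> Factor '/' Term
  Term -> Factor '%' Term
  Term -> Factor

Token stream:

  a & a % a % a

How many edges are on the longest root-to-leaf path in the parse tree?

[Expr [Expr [Term [Factor [Prim a]]]] & [Term [Factor [Prim a]] % [Term [Factor [Prim a]] % [Term [Factor [Prim a]]]]]]

6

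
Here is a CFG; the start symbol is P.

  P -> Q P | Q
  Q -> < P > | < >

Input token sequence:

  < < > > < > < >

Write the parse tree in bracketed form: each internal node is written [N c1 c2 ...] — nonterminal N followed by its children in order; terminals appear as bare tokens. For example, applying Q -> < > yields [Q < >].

[P [Q < [P [Q < >]] >] [P [Q < >] [P [Q < >]]]]

P
Q P
< P > P
< Q > P
< < > > P
< < > > Q P
< < > > < > P
< < > > < > Q
< < > > < > < >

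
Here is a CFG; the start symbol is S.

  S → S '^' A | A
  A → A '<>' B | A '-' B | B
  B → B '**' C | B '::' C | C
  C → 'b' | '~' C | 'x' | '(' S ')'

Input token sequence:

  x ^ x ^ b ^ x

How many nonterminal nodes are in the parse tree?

16

[S [S [S [S [A [B [C x]]]] ^ [A [B [C x]]]] ^ [A [B [C b]]]] ^ [A [B [C x]]]]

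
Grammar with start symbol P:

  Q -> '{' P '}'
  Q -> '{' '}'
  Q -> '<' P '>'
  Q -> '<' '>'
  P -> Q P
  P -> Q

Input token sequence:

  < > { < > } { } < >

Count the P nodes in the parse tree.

5

[P [Q < >] [P [Q { [P [Q < >]] }] [P [Q { }] [P [Q < >]]]]]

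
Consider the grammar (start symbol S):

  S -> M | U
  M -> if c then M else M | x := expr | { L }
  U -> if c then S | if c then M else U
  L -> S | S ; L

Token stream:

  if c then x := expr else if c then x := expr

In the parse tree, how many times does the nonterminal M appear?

[S [U if c then [M x := expr] else [U if c then [S [M x := expr]]]]]

2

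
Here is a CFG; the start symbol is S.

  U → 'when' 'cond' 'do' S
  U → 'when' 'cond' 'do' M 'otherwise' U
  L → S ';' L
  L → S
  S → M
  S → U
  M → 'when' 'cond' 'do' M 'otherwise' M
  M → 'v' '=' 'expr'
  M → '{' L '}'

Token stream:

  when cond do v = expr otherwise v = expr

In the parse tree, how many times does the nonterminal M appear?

[S [M when cond do [M v = expr] otherwise [M v = expr]]]

3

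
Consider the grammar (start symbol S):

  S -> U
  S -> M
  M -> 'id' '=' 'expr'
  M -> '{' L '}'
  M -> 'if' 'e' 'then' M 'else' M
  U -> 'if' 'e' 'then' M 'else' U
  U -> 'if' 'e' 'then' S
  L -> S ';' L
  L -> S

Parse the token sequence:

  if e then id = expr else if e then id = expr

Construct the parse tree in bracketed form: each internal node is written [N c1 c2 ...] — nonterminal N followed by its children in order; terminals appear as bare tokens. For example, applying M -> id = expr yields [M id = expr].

[S [U if e then [M id = expr] else [U if e then [S [M id = expr]]]]]

S
U
if e then M else U
if e then id = expr else U
if e then id = expr else if e then S
if e then id = expr else if e then M
if e then id = expr else if e then id = expr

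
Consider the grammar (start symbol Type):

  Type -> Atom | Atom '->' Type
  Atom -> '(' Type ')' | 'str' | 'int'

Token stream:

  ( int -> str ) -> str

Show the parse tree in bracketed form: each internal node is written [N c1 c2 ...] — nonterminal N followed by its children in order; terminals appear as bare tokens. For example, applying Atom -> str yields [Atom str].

[Type [Atom ( [Type [Atom int] -> [Type [Atom str]]] )] -> [Type [Atom str]]]

Type
Atom -> Type
( Type ) -> Type
( Atom -> Type ) -> Type
( int -> Type ) -> Type
( int -> Atom ) -> Type
( int -> str ) -> Type
( int -> str ) -> Atom
( int -> str ) -> str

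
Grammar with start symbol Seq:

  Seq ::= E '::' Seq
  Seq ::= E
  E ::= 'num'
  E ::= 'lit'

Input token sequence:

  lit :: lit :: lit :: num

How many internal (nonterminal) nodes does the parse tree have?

8

[Seq [E lit] :: [Seq [E lit] :: [Seq [E lit] :: [Seq [E num]]]]]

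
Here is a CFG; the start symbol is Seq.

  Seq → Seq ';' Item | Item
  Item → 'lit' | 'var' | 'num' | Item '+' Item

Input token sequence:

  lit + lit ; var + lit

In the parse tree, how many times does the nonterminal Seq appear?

[Seq [Seq [Item [Item lit] + [Item lit]]] ; [Item [Item var] + [Item lit]]]

2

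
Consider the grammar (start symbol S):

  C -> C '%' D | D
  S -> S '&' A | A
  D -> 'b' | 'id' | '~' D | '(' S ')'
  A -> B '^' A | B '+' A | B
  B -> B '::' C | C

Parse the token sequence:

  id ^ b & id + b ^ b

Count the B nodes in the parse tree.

[S [S [A [B [C [D id]]] ^ [A [B [C [D b]]]]]] & [A [B [C [D id]]] + [A [B [C [D b]]] ^ [A [B [C [D b]]]]]]]

5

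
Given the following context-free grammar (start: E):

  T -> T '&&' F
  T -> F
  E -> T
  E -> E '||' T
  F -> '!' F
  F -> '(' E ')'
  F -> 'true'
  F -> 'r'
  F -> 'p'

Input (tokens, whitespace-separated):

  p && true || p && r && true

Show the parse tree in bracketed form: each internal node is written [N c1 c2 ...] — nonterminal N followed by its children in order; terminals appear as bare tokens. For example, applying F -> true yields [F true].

E
E || T
T || T
T && F || T
F && F || T
p && F || T
p && true || T
p && true || T && F
p && true || T && F && F
p && true || F && F && F
p && true || p && F && F
p && true || p && r && F
p && true || p && r && true

[E [E [T [T [F p]] && [F true]]] || [T [T [T [F p]] && [F r]] && [F true]]]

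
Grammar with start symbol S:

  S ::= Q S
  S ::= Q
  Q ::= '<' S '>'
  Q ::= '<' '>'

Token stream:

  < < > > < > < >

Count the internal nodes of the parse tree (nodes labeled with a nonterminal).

[S [Q < [S [Q < >]] >] [S [Q < >] [S [Q < >]]]]

8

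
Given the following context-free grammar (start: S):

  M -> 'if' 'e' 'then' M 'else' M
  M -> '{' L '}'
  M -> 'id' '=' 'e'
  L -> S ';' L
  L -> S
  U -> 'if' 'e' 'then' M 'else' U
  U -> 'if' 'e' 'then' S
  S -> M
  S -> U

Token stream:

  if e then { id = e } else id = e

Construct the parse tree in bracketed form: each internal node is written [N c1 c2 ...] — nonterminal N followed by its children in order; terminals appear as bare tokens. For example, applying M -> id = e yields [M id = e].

S
M
if e then M else M
if e then { L } else M
if e then { S } else M
if e then { M } else M
if e then { id = e } else M
if e then { id = e } else id = e

[S [M if e then [M { [L [S [M id = e]]] }] else [M id = e]]]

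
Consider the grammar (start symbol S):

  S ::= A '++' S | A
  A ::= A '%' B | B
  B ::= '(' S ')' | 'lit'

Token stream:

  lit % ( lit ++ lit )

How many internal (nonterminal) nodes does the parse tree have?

[S [A [A [B lit]] % [B ( [S [A [B lit]] ++ [S [A [B lit]]]] )]]]

11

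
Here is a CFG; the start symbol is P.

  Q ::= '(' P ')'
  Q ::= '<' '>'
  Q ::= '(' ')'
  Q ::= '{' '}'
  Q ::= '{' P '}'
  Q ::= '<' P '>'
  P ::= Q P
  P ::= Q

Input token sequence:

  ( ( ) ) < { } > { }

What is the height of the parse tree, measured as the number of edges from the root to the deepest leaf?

5

[P [Q ( [P [Q ( )]] )] [P [Q < [P [Q { }]] >] [P [Q { }]]]]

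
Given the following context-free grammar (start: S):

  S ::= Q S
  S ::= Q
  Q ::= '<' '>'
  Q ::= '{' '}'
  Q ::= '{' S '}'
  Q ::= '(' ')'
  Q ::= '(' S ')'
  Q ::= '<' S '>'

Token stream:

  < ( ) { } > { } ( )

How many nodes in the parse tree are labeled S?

5

[S [Q < [S [Q ( )] [S [Q { }]]] >] [S [Q { }] [S [Q ( )]]]]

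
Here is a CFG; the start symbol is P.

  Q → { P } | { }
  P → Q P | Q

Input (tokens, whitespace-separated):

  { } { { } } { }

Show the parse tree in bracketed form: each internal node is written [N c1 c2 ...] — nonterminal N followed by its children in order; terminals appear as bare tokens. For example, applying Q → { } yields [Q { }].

P
Q P
{ } P
{ } Q P
{ } { P } P
{ } { Q } P
{ } { { } } P
{ } { { } } Q
{ } { { } } { }

[P [Q { }] [P [Q { [P [Q { }]] }] [P [Q { }]]]]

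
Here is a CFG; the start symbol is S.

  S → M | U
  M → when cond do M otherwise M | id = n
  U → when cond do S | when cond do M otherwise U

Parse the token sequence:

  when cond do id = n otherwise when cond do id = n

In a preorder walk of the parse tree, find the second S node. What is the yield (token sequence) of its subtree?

id = n

[S [U when cond do [M id = n] otherwise [U when cond do [S [M id = n]]]]]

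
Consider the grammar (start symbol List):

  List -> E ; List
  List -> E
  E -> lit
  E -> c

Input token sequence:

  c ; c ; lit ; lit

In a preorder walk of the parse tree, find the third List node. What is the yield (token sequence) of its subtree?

[List [E c] ; [List [E c] ; [List [E lit] ; [List [E lit]]]]]

lit ; lit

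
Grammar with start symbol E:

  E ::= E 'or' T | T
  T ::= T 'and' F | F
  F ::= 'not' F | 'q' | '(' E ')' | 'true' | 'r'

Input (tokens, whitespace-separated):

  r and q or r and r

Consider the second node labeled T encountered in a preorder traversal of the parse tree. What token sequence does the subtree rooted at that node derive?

[E [E [T [T [F r]] and [F q]]] or [T [T [F r]] and [F r]]]

r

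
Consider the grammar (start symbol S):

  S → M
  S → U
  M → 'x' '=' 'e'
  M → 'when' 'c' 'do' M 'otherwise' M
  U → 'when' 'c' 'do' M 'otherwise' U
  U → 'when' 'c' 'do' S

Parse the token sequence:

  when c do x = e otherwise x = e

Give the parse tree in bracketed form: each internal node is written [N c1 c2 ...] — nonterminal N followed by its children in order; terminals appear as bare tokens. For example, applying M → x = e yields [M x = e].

S
M
when c do M otherwise M
when c do x = e otherwise M
when c do x = e otherwise x = e

[S [M when c do [M x = e] otherwise [M x = e]]]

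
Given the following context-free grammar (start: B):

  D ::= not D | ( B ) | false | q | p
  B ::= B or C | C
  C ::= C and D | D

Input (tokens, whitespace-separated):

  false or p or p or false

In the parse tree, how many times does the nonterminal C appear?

4

[B [B [B [B [C [D false]]] or [C [D p]]] or [C [D p]]] or [C [D false]]]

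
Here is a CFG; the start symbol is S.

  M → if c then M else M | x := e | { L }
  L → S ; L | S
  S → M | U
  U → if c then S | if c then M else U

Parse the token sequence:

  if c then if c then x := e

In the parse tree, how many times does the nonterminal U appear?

[S [U if c then [S [U if c then [S [M x := e]]]]]]

2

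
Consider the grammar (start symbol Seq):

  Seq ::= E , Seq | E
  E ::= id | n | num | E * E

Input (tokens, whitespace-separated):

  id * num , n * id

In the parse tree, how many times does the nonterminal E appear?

[Seq [E [E id] * [E num]] , [Seq [E [E n] * [E id]]]]

6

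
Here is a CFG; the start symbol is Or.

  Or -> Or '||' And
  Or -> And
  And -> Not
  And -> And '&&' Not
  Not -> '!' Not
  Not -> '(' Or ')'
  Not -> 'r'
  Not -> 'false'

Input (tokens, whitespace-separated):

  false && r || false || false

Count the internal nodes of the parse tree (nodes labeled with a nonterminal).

[Or [Or [Or [And [And [Not false]] && [Not r]]] || [And [Not false]]] || [And [Not false]]]

11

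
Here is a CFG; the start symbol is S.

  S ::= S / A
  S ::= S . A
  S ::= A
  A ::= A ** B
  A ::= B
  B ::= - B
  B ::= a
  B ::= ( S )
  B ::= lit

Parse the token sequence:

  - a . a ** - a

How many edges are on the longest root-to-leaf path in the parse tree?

[S [S [A [B - [B a]]]] . [A [A [B a]] ** [B - [B a]]]]

5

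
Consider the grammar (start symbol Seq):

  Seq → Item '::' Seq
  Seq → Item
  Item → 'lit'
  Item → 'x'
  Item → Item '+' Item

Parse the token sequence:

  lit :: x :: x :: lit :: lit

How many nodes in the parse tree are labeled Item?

5

[Seq [Item lit] :: [Seq [Item x] :: [Seq [Item x] :: [Seq [Item lit] :: [Seq [Item lit]]]]]]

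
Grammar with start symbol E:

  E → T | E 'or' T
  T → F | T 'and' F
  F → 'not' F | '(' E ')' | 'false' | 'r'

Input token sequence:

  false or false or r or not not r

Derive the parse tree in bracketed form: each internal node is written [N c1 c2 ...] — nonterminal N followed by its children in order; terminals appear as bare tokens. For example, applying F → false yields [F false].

[E [E [E [E [T [F false]]] or [T [F false]]] or [T [F r]]] or [T [F not [F not [F r]]]]]

E
E or T
E or T or T
E or T or T or T
T or T or T or T
F or T or T or T
false or T or T or T
false or F or T or T
false or false or T or T
false or false or F or T
false or false or r or T
false or false or r or F
false or false or r or not F
false or false or r or not not F
false or false or r or not not r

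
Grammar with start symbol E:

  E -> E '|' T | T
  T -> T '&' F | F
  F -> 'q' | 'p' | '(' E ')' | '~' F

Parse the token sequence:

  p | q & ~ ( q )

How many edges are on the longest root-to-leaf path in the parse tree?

[E [E [T [F p]]] | [T [T [F q]] & [F ~ [F ( [E [T [F q]]] )]]]]

7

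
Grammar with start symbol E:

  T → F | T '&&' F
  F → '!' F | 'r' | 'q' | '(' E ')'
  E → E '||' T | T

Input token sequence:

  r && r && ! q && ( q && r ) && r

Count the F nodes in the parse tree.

8

[E [T [T [T [T [T [F r]] && [F r]] && [F ! [F q]]] && [F ( [E [T [T [F q]] && [F r]]] )]] && [F r]]]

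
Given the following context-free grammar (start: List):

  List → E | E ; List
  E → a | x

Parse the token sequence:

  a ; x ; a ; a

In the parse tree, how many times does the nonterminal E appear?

[List [E a] ; [List [E x] ; [List [E a] ; [List [E a]]]]]

4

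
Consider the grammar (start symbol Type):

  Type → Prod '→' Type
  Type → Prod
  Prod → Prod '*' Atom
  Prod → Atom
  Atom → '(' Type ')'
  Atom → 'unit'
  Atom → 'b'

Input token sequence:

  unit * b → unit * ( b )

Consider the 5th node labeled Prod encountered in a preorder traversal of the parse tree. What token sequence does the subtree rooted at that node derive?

b

[Type [Prod [Prod [Atom unit]] * [Atom b]] → [Type [Prod [Prod [Atom unit]] * [Atom ( [Type [Prod [Atom b]]] )]]]]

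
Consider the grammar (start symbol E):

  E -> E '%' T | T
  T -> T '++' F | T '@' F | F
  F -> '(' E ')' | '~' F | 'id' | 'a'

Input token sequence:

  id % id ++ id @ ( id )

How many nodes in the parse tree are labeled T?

5

[E [E [T [F id]]] % [T [T [T [F id]] ++ [F id]] @ [F ( [E [T [F id]]] )]]]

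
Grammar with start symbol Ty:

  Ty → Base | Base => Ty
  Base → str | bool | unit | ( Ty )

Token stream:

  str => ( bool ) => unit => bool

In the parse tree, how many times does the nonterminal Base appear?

[Ty [Base str] => [Ty [Base ( [Ty [Base bool]] )] => [Ty [Base unit] => [Ty [Base bool]]]]]

5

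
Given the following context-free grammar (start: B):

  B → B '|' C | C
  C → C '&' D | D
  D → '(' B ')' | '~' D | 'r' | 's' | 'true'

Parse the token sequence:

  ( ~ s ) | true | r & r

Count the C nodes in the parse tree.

5

[B [B [B [C [D ( [B [C [D ~ [D s]]]] )]]] | [C [D true]]] | [C [C [D r]] & [D r]]]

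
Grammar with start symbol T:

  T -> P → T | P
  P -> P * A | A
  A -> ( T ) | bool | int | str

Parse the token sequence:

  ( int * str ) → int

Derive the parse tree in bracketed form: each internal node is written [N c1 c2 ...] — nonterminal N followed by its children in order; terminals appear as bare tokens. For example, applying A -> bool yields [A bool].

T
P → T
A → T
( T ) → T
( P ) → T
( P * A ) → T
( A * A ) → T
( int * A ) → T
( int * str ) → T
( int * str ) → P
( int * str ) → A
( int * str ) → int

[T [P [A ( [T [P [P [A int]] * [A str]]] )]] → [T [P [A int]]]]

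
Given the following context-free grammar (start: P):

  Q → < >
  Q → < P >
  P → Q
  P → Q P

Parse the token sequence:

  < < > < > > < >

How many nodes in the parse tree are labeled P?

[P [Q < [P [Q < >] [P [Q < >]]] >] [P [Q < >]]]

4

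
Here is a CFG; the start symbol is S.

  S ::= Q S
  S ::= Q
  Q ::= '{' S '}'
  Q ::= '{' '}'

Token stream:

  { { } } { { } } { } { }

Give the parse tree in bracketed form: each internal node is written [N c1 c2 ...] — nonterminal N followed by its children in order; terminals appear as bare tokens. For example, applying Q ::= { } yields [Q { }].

[S [Q { [S [Q { }]] }] [S [Q { [S [Q { }]] }] [S [Q { }] [S [Q { }]]]]]

S
Q S
{ S } S
{ Q } S
{ { } } S
{ { } } Q S
{ { } } { S } S
{ { } } { Q } S
{ { } } { { } } S
{ { } } { { } } Q S
{ { } } { { } } { } S
{ { } } { { } } { } Q
{ { } } { { } } { } { }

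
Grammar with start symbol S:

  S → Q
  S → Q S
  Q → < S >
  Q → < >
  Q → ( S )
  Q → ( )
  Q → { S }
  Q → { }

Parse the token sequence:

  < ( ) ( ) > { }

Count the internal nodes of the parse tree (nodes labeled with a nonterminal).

8

[S [Q < [S [Q ( )] [S [Q ( )]]] >] [S [Q { }]]]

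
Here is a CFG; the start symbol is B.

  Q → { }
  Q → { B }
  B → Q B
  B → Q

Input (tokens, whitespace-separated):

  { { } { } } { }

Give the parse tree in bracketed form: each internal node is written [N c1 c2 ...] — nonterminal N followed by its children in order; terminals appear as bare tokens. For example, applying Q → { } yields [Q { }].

B
Q B
{ B } B
{ Q B } B
{ { } B } B
{ { } Q } B
{ { } { } } B
{ { } { } } Q
{ { } { } } { }

[B [Q { [B [Q { }] [B [Q { }]]] }] [B [Q { }]]]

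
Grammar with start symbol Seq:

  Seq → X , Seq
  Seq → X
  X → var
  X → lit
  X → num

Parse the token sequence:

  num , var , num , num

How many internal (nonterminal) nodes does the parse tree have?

[Seq [X num] , [Seq [X var] , [Seq [X num] , [Seq [X num]]]]]

8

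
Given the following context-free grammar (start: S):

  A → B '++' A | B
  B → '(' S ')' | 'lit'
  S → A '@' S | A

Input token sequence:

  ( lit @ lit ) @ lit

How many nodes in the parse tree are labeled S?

4

[S [A [B ( [S [A [B lit]] @ [S [A [B lit]]]] )]] @ [S [A [B lit]]]]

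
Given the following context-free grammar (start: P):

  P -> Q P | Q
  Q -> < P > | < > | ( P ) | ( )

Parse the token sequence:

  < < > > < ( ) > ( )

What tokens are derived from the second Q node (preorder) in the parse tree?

< >

[P [Q < [P [Q < >]] >] [P [Q < [P [Q ( )]] >] [P [Q ( )]]]]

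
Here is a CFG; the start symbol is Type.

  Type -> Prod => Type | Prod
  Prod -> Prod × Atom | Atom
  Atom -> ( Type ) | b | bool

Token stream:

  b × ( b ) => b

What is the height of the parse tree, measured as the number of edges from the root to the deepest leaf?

6

[Type [Prod [Prod [Atom b]] × [Atom ( [Type [Prod [Atom b]]] )]] => [Type [Prod [Atom b]]]]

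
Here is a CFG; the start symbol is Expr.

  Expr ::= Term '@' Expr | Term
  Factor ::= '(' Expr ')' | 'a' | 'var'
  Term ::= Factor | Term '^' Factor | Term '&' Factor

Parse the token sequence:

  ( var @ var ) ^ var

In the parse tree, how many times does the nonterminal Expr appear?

[Expr [Term [Term [Factor ( [Expr [Term [Factor var]] @ [Expr [Term [Factor var]]]] )]] ^ [Factor var]]]

3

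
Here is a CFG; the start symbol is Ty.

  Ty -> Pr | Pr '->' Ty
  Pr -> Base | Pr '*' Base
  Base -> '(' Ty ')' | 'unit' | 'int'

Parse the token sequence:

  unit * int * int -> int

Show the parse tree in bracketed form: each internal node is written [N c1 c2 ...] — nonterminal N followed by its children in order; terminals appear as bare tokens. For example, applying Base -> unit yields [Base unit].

[Ty [Pr [Pr [Pr [Base unit]] * [Base int]] * [Base int]] -> [Ty [Pr [Base int]]]]

Ty
Pr -> Ty
Pr * Base -> Ty
Pr * Base * Base -> Ty
Base * Base * Base -> Ty
unit * Base * Base -> Ty
unit * int * Base -> Ty
unit * int * int -> Ty
unit * int * int -> Pr
unit * int * int -> Base
unit * int * int -> int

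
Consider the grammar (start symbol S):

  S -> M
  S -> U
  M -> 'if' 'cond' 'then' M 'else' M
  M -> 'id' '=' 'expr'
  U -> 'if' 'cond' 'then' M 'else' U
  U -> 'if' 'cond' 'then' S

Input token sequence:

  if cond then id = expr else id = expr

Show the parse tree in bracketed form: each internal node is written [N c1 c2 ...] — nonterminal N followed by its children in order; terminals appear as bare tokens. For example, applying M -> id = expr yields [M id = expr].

S
M
if cond then M else M
if cond then id = expr else M
if cond then id = expr else id = expr

[S [M if cond then [M id = expr] else [M id = expr]]]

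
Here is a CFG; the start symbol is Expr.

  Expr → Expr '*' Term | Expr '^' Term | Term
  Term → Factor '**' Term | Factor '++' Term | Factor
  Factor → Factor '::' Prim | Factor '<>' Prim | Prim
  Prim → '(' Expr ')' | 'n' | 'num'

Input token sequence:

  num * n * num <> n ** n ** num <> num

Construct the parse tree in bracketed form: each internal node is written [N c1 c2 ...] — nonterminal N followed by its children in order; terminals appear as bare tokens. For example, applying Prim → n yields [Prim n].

[Expr [Expr [Expr [Term [Factor [Prim num]]]] * [Term [Factor [Prim n]]]] * [Term [Factor [Factor [Prim num]] <> [Prim n]] ** [Term [Factor [Prim n]] ** [Term [Factor [Factor [Prim num]] <> [Prim num]]]]]]

Expr
Expr * Term
Expr * Term * Term
Term * Term * Term
Factor * Term * Term
Prim * Term * Term
num * Term * Term
num * Factor * Term
num * Prim * Term
num * n * Term
num * n * Factor ** Term
num * n * Factor <> Prim ** Term
num * n * Prim <> Prim ** Term
num * n * num <> Prim ** Term
num * n * num <> n ** Term
num * n * num <> n ** Factor ** Term
num * n * num <> n ** Prim ** Term
num * n * num <> n ** n ** Term
num * n * num <> n ** n ** Factor
num * n * num <> n ** n ** Factor <> Prim
num * n * num <> n ** n ** Prim <> Prim
num * n * num <> n ** n ** num <> Prim
num * n * num <> n ** n ** num <> num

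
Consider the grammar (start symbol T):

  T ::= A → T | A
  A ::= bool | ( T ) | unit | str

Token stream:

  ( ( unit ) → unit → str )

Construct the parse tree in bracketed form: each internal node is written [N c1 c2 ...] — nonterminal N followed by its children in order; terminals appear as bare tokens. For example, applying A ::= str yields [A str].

[T [A ( [T [A ( [T [A unit]] )] → [T [A unit] → [T [A str]]]] )]]

T
A
( T )
( A → T )
( ( T ) → T )
( ( A ) → T )
( ( unit ) → T )
( ( unit ) → A → T )
( ( unit ) → unit → T )
( ( unit ) → unit → A )
( ( unit ) → unit → str )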